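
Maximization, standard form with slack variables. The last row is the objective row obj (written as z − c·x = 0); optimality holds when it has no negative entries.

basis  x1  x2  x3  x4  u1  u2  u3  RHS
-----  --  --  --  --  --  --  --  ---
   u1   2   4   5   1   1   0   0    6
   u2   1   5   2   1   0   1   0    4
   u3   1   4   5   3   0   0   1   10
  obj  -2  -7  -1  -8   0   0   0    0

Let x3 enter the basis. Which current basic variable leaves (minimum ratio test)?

u1

Column x3 entries and ratios — u1: 6/5 = 6/5; u2: 4/2 = 2; u3: 10/5 = 2.
Smallest ratio is 6/5 in the row of u1, so u1 leaves.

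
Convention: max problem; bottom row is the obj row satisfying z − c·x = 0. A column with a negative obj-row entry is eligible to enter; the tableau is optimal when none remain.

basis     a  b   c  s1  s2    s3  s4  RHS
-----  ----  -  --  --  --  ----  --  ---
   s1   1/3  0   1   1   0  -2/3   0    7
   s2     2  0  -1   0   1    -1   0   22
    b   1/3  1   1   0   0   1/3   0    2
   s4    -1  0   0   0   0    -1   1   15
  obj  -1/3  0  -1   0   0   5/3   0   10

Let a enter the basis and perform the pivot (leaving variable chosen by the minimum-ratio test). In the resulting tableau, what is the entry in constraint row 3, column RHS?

Ratio test on column a — row 1: 7/(1/3) = 21; row 2: 22/2 = 11; row 3: 2/(1/3) = 6; row 4: entry -1 ≤ 0. Minimum is 6 at row 3 (b leaves); pivot element 1/3.
Divide row 3 by 1/3; eliminate column a from the other rows.
In the new row 3, the RHS entry is the old entry divided by the pivot: 2/(1/3) = 6.

6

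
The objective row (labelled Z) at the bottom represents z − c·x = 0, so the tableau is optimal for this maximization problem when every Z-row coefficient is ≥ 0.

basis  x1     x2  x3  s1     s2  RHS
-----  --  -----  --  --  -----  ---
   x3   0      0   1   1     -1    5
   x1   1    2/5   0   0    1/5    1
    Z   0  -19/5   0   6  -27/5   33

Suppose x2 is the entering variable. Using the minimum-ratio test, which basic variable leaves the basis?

Column x2 entries and ratios — x3: 0 ≤ 0, skip; x1: 1/(2/5) = 5/2.
Smallest ratio is 5/2 in the row of x1, so x1 leaves.

x1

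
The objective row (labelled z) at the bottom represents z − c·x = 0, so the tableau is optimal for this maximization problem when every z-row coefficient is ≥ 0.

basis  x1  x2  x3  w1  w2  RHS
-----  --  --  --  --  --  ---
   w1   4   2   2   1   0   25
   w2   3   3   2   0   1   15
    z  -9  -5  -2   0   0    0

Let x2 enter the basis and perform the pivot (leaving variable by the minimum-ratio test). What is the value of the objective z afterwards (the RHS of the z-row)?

25

Ratio test on column x2 — row 1: 25/2 = 25/2; row 2: 15/3 = 5. Minimum is 5 at row 2 (w2 leaves); pivot element 3.
Pivot on row 2; the z-row RHS becomes 0 − (-5)·5 = 25.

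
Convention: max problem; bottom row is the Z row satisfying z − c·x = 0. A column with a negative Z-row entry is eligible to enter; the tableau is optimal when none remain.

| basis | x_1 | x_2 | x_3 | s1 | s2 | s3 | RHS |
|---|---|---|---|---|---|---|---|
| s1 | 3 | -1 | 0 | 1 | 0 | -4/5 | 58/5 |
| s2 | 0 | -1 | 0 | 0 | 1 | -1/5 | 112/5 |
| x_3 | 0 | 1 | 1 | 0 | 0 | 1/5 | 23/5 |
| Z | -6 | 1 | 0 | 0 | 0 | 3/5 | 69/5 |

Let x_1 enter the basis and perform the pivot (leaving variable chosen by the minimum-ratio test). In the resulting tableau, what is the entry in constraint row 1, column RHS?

58/15

Ratio test on column x_1 — row 1: (58/5)/3 = 58/15; row 2: entry 0 ≤ 0; row 3: entry 0 ≤ 0. Minimum is 58/15 at row 1 (s1 leaves); pivot element 3.
Divide row 1 by 3; eliminate column x_1 from the other rows.
In the new row 1, the RHS entry is the old entry divided by the pivot: (58/5)/3 = 58/15.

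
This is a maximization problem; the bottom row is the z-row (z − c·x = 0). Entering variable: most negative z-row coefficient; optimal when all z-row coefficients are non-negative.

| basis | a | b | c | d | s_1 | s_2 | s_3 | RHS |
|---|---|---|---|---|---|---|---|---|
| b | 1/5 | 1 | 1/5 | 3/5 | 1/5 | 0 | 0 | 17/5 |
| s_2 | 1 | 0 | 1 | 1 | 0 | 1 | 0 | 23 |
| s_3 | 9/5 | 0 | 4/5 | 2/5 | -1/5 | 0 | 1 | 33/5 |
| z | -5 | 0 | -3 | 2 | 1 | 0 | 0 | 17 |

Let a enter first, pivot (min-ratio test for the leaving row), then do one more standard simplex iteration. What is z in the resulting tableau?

Ratio test on column a — row 1: (17/5)/(1/5) = 17; row 2: 23/1 = 23; row 3: (33/5)/(9/5) = 11/3. Minimum is 11/3 at row 3 (s_3 leaves); pivot element 9/5.
Pivot on row 3; the z-row RHS becomes 17 − (-5)·(11/3) = 106/3.
Next entering variable (most negative z-row entry -7/9): c.
Ratio test on column c — row 1: (8/3)/(1/9) = 24; row 2: (58/3)/(5/9) = 174/5; row 3: (11/3)/(4/9) = 33/4. Minimum is 33/4 at row 3 (a leaves); pivot element 4/9.
After the second pivot the z-row RHS is 106/3 − (-7/9)·(33/4) = 167/4.

167/4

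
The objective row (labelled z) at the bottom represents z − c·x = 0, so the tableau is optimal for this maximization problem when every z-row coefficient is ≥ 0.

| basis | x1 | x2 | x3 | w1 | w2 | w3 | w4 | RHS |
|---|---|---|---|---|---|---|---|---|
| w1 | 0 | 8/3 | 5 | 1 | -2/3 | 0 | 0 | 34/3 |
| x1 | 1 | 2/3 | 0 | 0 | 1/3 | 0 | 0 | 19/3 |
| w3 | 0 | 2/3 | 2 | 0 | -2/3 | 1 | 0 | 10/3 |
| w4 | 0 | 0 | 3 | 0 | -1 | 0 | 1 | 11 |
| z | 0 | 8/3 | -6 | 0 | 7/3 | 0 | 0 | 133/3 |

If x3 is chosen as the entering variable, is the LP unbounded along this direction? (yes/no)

Column x3 has positive entries in row(s) 1, 3, 4, so the ratio test bounds it — not unbounded.

no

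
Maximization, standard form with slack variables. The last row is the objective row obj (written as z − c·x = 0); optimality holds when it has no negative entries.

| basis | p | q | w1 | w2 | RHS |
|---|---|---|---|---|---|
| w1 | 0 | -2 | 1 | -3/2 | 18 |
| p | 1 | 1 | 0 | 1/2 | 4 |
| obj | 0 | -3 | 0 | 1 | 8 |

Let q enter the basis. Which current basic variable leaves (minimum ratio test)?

Column q entries and ratios — w1: -2 ≤ 0, skip; p: 4/1 = 4.
Smallest ratio is 4 in the row of p, so p leaves.

p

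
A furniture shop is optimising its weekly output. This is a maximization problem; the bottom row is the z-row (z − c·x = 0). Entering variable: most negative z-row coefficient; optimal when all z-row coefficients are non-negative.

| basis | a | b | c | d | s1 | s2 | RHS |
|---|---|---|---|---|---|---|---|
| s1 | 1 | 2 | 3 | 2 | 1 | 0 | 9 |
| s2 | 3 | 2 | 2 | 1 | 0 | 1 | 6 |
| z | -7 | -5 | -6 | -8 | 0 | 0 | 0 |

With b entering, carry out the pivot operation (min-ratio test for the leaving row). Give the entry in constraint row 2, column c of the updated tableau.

Ratio test on column b — row 1: 9/2 = 9/2; row 2: 6/2 = 3. Minimum is 3 at row 2 (s2 leaves); pivot element 2.
Divide row 2 by 2; eliminate column b from the other rows.
In the new row 2, the c entry is the old entry divided by the pivot: 2/2 = 1.

1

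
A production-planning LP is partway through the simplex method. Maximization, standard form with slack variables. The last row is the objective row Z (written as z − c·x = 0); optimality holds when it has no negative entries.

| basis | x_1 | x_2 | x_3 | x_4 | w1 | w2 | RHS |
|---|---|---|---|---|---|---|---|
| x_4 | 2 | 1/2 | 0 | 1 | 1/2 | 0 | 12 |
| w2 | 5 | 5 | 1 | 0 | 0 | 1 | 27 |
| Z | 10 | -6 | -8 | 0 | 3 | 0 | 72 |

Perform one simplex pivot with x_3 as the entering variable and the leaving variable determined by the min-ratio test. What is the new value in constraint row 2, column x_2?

Ratio test on column x_3 — row 1: entry 0 ≤ 0; row 2: 27/1 = 27. Minimum is 27 at row 2 (w2 leaves); pivot element 1.
Divide row 2 by 1; eliminate column x_3 from the other rows.
In the new row 2, the x_2 entry is the old entry divided by the pivot: 5/1 = 5.

5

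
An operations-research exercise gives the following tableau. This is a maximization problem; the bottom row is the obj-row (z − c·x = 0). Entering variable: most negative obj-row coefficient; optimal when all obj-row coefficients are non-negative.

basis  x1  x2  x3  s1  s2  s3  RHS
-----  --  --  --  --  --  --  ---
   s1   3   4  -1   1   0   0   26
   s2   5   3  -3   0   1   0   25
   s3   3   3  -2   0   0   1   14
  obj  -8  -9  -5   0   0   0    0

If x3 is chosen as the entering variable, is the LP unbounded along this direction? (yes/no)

yes

Every constraint-row entry in column x3 is ≤ 0, so increasing x3 is unbounded.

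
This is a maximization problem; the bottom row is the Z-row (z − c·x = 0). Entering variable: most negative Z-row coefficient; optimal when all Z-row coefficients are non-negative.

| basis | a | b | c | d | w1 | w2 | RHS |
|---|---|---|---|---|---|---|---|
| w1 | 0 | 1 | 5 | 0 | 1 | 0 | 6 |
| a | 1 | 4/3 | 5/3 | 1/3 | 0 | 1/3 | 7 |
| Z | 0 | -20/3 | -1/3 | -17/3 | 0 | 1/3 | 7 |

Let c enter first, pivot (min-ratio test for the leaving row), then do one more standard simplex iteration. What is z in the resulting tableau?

Ratio test on column c — row 1: 6/5 = 6/5; row 2: 7/(5/3) = 21/5. Minimum is 6/5 at row 1 (w1 leaves); pivot element 5.
Pivot on row 1; the Z-row RHS becomes 7 − (-1/3)·(6/5) = 37/5.
Next entering variable (most negative Z-row entry -33/5): b.
Ratio test on column b — row 1: (6/5)/(1/5) = 6; row 2: 5/1 = 5. Minimum is 5 at row 2 (a leaves); pivot element 1.
After the second pivot the Z-row RHS is 37/5 − (-33/5)·5 = 202/5.

202/5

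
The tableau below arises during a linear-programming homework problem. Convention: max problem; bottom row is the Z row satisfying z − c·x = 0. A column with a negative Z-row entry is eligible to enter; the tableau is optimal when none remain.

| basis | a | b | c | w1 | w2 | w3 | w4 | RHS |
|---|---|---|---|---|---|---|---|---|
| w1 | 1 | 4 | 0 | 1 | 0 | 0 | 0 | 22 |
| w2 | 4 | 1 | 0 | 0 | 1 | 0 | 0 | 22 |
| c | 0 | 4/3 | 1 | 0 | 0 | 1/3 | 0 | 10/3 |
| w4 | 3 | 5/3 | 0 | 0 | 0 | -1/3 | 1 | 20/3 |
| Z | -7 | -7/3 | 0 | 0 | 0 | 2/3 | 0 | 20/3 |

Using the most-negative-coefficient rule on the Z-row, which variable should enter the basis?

a

Negative Z-row entries: a: -7, b: -7/3.
The most negative is -7 in column a, so a enters.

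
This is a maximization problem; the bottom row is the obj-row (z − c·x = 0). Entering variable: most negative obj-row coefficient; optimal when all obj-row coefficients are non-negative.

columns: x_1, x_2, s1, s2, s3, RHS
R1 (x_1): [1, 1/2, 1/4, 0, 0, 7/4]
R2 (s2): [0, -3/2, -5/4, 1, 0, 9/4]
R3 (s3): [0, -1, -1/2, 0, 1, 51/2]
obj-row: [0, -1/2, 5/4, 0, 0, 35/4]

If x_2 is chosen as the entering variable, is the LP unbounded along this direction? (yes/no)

no

Column x_2 has positive entries in row(s) 1, so the ratio test bounds it — not unbounded.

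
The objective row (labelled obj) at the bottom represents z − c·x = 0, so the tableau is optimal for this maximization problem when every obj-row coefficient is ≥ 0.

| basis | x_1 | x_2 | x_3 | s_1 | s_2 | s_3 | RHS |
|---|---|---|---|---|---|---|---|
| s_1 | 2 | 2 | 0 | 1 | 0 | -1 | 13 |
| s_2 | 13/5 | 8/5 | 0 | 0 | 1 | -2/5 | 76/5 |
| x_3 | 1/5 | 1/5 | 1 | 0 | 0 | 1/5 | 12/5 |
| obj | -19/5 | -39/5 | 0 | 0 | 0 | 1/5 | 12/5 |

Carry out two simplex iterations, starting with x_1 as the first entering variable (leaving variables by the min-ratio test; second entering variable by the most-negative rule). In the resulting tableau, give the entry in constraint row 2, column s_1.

Ratio test on column x_1 — row 1: 13/2 = 13/2; row 2: (76/5)/(13/5) = 76/13; row 3: (12/5)/(1/5) = 12. Minimum is 76/13 at row 2 (s_2 leaves); pivot element 13/5.
Divide row 2 by 13/5; eliminate column x_1 from the other rows.
Second iteration: most negative obj-row entry is -71/13 in column x_2, so x_2 enters.
Ratio test on column x_2 — row 1: (17/13)/(10/13) = 17/10; row 2: (76/13)/(8/13) = 19/2; row 3: (16/13)/(1/13) = 16. Minimum is 17/10 at row 1 (s_1 leaves); pivot element 10/13.
Divide row 1 by 10/13; eliminate column x_2 from the other rows.
After both pivots, the entry at constraint row 2, column s_1 is -4/5.

-4/5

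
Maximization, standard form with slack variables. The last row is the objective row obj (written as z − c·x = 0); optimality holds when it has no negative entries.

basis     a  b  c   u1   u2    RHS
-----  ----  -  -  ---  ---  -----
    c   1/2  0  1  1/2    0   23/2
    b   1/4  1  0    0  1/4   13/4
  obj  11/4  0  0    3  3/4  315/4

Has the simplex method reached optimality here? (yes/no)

Every obj-row coefficient is ≥ 0, so the tableau is optimal.

yes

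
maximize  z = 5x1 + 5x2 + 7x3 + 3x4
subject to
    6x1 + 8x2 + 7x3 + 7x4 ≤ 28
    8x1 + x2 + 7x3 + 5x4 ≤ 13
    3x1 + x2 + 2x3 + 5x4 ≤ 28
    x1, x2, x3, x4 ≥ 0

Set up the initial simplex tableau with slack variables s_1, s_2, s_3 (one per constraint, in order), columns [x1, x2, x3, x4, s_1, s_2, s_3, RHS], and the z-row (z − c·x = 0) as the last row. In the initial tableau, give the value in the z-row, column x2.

-5

The z-row carries the negated objective coefficients: the x2 entry is -5.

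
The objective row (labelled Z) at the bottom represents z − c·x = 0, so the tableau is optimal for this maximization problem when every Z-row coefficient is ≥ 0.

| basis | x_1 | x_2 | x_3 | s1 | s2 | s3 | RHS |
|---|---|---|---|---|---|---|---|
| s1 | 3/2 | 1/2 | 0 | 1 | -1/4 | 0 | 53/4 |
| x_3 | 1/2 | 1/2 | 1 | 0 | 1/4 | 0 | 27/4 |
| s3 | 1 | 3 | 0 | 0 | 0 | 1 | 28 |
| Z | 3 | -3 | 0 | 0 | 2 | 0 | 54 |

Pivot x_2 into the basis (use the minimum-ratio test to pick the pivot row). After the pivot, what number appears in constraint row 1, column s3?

Ratio test on column x_2 — row 1: (53/4)/(1/2) = 53/2; row 2: (27/4)/(1/2) = 27/2; row 3: 28/3 = 28/3. Minimum is 28/3 at row 3 (s3 leaves); pivot element 3.
Divide row 3 by 3; eliminate column x_2 from the other rows.
Row 1 update in column s3: 0 − (1/2)·(1/3) = -1/6.

-1/6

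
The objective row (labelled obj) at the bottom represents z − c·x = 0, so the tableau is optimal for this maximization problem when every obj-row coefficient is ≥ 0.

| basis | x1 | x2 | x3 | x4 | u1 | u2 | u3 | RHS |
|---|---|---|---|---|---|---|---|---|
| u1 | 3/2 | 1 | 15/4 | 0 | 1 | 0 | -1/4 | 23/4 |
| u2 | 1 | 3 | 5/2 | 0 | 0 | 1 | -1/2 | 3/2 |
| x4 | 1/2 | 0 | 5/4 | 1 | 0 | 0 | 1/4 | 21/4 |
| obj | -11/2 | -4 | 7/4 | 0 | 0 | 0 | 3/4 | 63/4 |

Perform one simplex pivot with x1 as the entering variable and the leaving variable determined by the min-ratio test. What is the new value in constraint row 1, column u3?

Ratio test on column x1 — row 1: (23/4)/(3/2) = 23/6; row 2: (3/2)/1 = 3/2; row 3: (21/4)/(1/2) = 21/2. Minimum is 3/2 at row 2 (u2 leaves); pivot element 1.
Divide row 2 by 1; eliminate column x1 from the other rows.
Row 1 update in column u3: -1/4 − (3/2)·(-1/2) = 1/2.

1/2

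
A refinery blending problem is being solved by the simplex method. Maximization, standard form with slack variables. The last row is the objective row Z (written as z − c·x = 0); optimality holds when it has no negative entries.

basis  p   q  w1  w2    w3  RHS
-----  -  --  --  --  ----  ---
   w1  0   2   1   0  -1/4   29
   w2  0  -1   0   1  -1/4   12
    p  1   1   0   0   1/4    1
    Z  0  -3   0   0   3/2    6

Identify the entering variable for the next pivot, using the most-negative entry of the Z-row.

q

Negative Z-row entries: q: -3.
The most negative is -3 in column q, so q enters.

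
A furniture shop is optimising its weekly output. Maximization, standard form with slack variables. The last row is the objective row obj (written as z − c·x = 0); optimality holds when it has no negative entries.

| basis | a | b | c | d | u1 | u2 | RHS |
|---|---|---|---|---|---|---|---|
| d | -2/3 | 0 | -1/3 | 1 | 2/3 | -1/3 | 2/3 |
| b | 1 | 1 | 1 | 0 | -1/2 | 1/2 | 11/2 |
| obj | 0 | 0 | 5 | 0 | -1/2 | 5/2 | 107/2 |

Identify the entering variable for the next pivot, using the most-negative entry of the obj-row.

Negative obj-row entries: u1: -1/2.
The most negative is -1/2 in column u1, so u1 enters.

u1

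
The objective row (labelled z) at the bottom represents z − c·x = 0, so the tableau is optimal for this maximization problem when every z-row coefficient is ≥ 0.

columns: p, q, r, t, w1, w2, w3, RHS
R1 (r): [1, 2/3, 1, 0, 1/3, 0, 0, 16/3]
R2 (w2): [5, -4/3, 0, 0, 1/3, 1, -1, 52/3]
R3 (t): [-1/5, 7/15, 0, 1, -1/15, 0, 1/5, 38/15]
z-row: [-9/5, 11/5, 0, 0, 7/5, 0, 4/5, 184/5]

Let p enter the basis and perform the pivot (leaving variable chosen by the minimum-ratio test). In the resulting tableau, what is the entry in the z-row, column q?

Ratio test on column p — row 1: (16/3)/1 = 16/3; row 2: (52/3)/5 = 52/15; row 3: entry -1/5 ≤ 0. Minimum is 52/15 at row 2 (w2 leaves); pivot element 5.
Divide row 2 by 5; eliminate column p from the other rows.
z-row update in column q: 11/5 − (-9/5)·(-4/15) = 43/25.

43/25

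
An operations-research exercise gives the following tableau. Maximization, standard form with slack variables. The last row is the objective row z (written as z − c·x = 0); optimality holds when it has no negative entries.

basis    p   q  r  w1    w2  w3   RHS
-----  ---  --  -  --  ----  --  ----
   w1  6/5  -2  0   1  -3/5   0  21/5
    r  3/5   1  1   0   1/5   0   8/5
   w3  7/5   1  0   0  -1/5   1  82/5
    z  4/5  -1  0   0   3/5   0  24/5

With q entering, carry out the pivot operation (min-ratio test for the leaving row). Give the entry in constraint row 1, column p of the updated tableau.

Ratio test on column q — row 1: entry -2 ≤ 0; row 2: (8/5)/1 = 8/5; row 3: (82/5)/1 = 82/5. Minimum is 8/5 at row 2 (r leaves); pivot element 1.
Divide row 2 by 1; eliminate column q from the other rows.
Row 1 update in column p: 6/5 − (-2)·(3/5) = 12/5.

12/5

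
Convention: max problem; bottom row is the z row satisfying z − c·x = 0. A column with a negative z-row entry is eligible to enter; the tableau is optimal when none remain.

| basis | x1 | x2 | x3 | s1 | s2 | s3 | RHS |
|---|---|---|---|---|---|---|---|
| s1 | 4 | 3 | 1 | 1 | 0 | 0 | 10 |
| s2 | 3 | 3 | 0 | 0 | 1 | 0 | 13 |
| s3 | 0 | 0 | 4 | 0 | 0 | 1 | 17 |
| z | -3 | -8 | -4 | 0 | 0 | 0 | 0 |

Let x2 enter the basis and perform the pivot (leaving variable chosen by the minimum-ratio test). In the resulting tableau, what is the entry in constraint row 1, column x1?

Ratio test on column x2 — row 1: 10/3 = 10/3; row 2: 13/3 = 13/3; row 3: entry 0 ≤ 0. Minimum is 10/3 at row 1 (s1 leaves); pivot element 3.
Divide row 1 by 3; eliminate column x2 from the other rows.
In the new row 1, the x1 entry is the old entry divided by the pivot: 4/3 = 4/3.

4/3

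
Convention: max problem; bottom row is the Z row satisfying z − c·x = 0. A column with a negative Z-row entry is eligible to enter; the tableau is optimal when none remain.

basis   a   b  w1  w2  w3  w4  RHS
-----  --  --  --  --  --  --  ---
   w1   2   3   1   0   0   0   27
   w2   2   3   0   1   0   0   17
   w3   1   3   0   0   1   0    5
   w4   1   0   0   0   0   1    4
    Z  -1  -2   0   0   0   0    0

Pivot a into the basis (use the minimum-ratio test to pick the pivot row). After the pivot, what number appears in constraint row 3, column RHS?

Ratio test on column a — row 1: 27/2 = 27/2; row 2: 17/2 = 17/2; row 3: 5/1 = 5; row 4: 4/1 = 4. Minimum is 4 at row 4 (w4 leaves); pivot element 1.
Divide row 4 by 1; eliminate column a from the other rows.
Row 3 update in column RHS: 5 − 1·4 = 1.

1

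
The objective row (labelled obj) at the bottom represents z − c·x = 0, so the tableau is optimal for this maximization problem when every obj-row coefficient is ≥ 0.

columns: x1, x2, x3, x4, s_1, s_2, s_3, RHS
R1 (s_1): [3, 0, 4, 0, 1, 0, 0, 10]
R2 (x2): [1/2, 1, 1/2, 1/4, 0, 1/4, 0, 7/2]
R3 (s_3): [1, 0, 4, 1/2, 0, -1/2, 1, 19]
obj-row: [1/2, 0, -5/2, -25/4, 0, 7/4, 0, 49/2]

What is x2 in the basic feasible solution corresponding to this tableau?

x2 is basic (row 2); its value is the RHS of that row, 7/2.

7/2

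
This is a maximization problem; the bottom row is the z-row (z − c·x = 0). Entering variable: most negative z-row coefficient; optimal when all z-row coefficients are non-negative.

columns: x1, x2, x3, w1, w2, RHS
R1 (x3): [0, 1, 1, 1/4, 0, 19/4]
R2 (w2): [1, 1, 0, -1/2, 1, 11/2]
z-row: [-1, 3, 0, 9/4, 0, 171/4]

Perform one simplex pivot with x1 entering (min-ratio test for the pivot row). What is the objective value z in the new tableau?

193/4

Ratio test on column x1 — row 1: entry 0 ≤ 0; row 2: (11/2)/1 = 11/2. Minimum is 11/2 at row 2 (w2 leaves); pivot element 1.
Pivot on row 2; the z-row RHS becomes 171/4 − (-1)·(11/2) = 193/4.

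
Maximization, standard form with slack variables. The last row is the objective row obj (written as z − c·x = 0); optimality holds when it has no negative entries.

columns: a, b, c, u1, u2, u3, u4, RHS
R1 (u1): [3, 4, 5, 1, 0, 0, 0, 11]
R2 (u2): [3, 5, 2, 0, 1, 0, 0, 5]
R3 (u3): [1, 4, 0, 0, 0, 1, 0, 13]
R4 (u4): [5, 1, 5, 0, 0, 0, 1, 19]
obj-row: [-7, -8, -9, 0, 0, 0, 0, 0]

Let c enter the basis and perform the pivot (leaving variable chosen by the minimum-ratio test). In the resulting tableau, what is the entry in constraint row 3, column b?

Ratio test on column c — row 1: 11/5 = 11/5; row 2: 5/2 = 5/2; row 3: entry 0 ≤ 0; row 4: 19/5 = 19/5. Minimum is 11/5 at row 1 (u1 leaves); pivot element 5.
Divide row 1 by 5; eliminate column c from the other rows.
Row 3 update in column b: 4 − 0·(4/5) = 4.

4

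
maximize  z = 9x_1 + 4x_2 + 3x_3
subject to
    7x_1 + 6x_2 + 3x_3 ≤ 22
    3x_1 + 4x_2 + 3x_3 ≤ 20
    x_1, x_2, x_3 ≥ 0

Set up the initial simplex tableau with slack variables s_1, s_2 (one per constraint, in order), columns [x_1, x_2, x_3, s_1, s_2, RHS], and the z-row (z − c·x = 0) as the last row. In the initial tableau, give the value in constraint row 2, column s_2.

Slack s_2 belongs to constraint 2; its column is the unit vector e_2, so the entry in row 2 is 1.

1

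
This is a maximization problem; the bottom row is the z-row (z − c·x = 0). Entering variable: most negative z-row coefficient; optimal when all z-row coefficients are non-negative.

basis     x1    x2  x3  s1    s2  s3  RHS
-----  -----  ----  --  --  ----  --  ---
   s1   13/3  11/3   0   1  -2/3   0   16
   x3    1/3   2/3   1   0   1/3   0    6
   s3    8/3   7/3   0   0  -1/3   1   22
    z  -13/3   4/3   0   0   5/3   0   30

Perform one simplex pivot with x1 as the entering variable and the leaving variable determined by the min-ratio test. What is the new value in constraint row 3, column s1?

Ratio test on column x1 — row 1: 16/(13/3) = 48/13; row 2: 6/(1/3) = 18; row 3: 22/(8/3) = 33/4. Minimum is 48/13 at row 1 (s1 leaves); pivot element 13/3.
Divide row 1 by 13/3; eliminate column x1 from the other rows.
Row 3 update in column s1: 0 − (8/3)·(3/13) = -8/13.

-8/13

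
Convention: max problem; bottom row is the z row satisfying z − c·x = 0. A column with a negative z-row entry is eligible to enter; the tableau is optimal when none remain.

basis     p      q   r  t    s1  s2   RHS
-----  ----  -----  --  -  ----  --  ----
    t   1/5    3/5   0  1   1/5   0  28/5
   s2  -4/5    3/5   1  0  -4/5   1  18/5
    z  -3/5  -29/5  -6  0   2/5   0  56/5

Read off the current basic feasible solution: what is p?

0

p is not in the basis, so in the current basic feasible solution p = 0.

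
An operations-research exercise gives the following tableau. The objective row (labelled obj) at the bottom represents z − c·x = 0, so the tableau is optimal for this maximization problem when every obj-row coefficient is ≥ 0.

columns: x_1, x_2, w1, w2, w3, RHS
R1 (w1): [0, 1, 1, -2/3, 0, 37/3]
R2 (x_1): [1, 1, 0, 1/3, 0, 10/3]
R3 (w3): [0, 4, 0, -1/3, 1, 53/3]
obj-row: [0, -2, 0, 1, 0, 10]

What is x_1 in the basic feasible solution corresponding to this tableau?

x_1 is basic (row 2); its value is the RHS of that row, 10/3.

10/3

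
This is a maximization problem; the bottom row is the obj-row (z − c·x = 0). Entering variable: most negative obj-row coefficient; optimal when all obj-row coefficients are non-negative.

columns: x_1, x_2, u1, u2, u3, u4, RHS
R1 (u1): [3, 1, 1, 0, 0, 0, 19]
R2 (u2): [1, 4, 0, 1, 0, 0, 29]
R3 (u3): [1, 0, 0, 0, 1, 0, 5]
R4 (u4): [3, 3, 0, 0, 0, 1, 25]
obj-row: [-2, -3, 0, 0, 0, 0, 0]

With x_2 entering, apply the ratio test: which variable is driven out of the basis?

u2

Column x_2 entries and ratios — u1: 19/1 = 19; u2: 29/4 = 29/4; u3: 0 ≤ 0, skip; u4: 25/3 = 25/3.
Smallest ratio is 29/4 in the row of u2, so u2 leaves.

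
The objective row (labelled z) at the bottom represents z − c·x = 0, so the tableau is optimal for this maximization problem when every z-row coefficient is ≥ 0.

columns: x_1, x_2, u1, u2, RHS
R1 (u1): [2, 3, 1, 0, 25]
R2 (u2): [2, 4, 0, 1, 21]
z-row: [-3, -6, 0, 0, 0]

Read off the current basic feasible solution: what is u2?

21

u2 is basic (row 2); its value is the RHS of that row, 21.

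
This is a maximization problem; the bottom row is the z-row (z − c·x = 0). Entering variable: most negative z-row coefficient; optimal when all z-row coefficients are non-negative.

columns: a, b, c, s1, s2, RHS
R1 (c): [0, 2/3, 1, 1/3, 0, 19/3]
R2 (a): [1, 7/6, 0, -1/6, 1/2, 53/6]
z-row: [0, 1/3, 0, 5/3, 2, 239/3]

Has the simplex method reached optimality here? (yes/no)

Every z-row coefficient is ≥ 0, so the tableau is optimal.

yes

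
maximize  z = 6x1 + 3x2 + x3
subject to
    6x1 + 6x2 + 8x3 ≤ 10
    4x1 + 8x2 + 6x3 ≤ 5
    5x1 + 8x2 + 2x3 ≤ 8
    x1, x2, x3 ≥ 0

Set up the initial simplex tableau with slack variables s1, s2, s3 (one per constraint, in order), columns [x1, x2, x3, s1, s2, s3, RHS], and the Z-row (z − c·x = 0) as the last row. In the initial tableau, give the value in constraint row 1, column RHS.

10

The RHS of constraint 1 is b_1 = 10.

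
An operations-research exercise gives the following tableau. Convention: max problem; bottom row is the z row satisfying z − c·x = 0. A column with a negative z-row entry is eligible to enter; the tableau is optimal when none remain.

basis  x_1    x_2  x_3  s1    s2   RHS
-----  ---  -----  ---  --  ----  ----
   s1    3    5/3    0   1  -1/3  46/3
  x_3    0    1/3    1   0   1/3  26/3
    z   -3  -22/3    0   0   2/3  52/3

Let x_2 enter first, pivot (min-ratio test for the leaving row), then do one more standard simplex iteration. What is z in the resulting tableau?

Ratio test on column x_2 — row 1: (46/3)/(5/3) = 46/5; row 2: (26/3)/(1/3) = 26. Minimum is 46/5 at row 1 (s1 leaves); pivot element 5/3.
Pivot on row 1; the z-row RHS becomes 52/3 − (-22/3)·(46/5) = 424/5.
Next entering variable (most negative z-row entry -4/5): s2.
Ratio test on column s2 — row 1: entry -1/5 ≤ 0; row 2: (28/5)/(2/5) = 14. Minimum is 14 at row 2 (x_3 leaves); pivot element 2/5.
After the second pivot the z-row RHS is 424/5 − (-4/5)·14 = 96.

96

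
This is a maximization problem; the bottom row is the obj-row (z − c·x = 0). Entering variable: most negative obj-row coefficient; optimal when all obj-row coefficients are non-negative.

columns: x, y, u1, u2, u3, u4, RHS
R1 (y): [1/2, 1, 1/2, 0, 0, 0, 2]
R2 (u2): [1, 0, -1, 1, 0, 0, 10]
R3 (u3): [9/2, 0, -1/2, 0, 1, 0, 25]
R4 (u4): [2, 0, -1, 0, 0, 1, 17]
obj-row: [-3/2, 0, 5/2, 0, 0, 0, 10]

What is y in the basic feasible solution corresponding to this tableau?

2

y is basic (row 1); its value is the RHS of that row, 2.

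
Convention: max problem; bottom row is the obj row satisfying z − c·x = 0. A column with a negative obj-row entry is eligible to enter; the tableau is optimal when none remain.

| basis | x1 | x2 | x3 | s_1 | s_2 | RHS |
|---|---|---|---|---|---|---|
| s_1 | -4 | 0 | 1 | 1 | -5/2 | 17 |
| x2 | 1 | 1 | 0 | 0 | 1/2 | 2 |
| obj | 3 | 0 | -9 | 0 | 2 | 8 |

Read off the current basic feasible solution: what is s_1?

s_1 is basic (row 1); its value is the RHS of that row, 17.

17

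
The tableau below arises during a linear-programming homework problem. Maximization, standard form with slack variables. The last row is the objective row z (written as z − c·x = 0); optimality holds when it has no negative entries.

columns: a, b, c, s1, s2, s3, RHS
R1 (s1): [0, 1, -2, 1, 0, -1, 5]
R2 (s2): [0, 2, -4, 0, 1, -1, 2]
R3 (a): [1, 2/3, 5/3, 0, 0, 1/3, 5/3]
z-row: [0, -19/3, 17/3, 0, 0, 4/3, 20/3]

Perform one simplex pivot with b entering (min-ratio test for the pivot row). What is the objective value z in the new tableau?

Ratio test on column b — row 1: 5/1 = 5; row 2: 2/2 = 1; row 3: (5/3)/(2/3) = 5/2. Minimum is 1 at row 2 (s2 leaves); pivot element 2.
Pivot on row 2; the z-row RHS becomes 20/3 − (-19/3)·1 = 13.

13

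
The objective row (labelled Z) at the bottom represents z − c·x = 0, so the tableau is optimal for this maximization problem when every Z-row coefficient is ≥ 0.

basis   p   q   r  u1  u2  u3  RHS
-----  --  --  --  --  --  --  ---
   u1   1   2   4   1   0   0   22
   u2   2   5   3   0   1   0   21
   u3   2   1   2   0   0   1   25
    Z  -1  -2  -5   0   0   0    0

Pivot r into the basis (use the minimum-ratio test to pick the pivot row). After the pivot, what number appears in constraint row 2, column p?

Ratio test on column r — row 1: 22/4 = 11/2; row 2: 21/3 = 7; row 3: 25/2 = 25/2. Minimum is 11/2 at row 1 (u1 leaves); pivot element 4.
Divide row 1 by 4; eliminate column r from the other rows.
Row 2 update in column p: 2 − 3·(1/4) = 5/4.

5/4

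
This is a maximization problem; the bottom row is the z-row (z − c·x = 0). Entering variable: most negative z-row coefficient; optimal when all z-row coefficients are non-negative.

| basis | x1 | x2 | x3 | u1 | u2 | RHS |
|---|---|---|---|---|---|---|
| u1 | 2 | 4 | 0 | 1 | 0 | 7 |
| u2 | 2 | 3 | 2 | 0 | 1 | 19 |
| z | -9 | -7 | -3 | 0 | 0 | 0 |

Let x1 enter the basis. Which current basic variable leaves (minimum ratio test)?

Column x1 entries and ratios — u1: 7/2 = 7/2; u2: 19/2 = 19/2.
Smallest ratio is 7/2 in the row of u1, so u1 leaves.

u1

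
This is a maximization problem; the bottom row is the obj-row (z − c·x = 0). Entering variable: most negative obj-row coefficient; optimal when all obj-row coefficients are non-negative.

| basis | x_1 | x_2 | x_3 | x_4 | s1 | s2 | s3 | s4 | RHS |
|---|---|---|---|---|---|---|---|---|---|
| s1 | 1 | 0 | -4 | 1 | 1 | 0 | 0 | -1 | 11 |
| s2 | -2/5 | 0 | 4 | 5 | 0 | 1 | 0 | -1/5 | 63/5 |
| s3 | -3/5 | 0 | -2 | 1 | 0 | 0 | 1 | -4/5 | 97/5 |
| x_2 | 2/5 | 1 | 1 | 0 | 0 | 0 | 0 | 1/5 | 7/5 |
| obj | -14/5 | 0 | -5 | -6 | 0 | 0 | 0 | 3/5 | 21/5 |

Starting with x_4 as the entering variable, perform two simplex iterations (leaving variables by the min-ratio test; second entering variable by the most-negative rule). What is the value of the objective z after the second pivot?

Ratio test on column x_4 — row 1: 11/1 = 11; row 2: (63/5)/5 = 63/25; row 3: (97/5)/1 = 97/5; row 4: entry 0 ≤ 0. Minimum is 63/25 at row 2 (s2 leaves); pivot element 5.
Pivot on row 2; the obj-row RHS becomes 21/5 − (-6)·(63/25) = 483/25.
Next entering variable (most negative obj-row entry -82/25): x_1.
Ratio test on column x_1 — row 1: (212/25)/(27/25) = 212/27; row 2: entry -2/25 ≤ 0; row 3: entry -13/25 ≤ 0; row 4: (7/5)/(2/5) = 7/2. Minimum is 7/2 at row 4 (x_2 leaves); pivot element 2/5.
After the second pivot the obj-row RHS is 483/25 − (-82/25)·(7/2) = 154/5.

154/5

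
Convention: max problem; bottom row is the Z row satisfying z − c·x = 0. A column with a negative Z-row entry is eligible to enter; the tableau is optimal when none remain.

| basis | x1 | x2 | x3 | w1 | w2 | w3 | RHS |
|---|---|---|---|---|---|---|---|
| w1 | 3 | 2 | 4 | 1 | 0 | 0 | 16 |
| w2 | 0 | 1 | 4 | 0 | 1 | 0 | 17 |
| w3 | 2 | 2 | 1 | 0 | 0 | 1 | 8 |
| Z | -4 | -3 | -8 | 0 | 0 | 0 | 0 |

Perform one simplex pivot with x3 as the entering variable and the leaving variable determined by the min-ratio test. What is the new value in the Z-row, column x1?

2

Ratio test on column x3 — row 1: 16/4 = 4; row 2: 17/4 = 17/4; row 3: 8/1 = 8. Minimum is 4 at row 1 (w1 leaves); pivot element 4.
Divide row 1 by 4; eliminate column x3 from the other rows.
Z-row update in column x1: -4 − (-8)·(3/4) = 2.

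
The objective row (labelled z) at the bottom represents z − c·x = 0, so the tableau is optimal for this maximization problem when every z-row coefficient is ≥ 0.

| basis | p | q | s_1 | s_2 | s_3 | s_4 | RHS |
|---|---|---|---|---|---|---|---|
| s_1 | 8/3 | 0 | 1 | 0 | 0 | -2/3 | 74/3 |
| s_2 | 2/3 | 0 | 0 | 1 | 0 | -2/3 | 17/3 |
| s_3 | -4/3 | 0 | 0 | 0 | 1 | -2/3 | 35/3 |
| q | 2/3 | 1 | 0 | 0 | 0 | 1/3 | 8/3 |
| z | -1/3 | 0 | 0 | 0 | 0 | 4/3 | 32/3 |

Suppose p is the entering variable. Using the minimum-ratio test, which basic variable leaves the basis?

q

Column p entries and ratios — s_1: (74/3)/(8/3) = 37/4; s_2: (17/3)/(2/3) = 17/2; s_3: -4/3 ≤ 0, skip; q: (8/3)/(2/3) = 4.
Smallest ratio is 4 in the row of q, so q leaves.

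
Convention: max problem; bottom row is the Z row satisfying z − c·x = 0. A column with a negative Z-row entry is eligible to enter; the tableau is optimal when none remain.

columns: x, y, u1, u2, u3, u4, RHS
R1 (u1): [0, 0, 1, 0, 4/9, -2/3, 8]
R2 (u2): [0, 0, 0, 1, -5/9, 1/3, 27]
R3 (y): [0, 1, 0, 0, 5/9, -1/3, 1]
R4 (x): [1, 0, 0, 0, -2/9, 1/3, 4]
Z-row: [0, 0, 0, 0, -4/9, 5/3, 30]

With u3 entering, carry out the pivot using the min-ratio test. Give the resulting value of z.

Ratio test on column u3 — row 1: 8/(4/9) = 18; row 2: entry -5/9 ≤ 0; row 3: 1/(5/9) = 9/5; row 4: entry -2/9 ≤ 0. Minimum is 9/5 at row 3 (y leaves); pivot element 5/9.
Pivot on row 3; the Z-row RHS becomes 30 − (-4/9)·(9/5) = 154/5.

154/5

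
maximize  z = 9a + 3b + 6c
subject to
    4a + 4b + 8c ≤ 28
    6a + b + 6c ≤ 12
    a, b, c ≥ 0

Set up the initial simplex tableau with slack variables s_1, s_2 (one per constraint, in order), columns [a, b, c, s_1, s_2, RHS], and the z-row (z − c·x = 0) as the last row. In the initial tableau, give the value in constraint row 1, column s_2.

0

Slack s_2 belongs to constraint 2; its column is the unit vector e_2, so the entry in row 1 is 0.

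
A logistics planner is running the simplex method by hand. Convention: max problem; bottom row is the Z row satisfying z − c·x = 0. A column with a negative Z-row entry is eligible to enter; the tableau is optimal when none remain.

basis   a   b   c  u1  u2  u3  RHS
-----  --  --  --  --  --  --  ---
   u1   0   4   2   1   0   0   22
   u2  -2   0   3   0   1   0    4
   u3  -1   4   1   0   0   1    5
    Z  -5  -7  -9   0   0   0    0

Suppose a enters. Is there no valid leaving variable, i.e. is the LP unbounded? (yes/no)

Every constraint-row entry in column a is ≤ 0, so increasing a is unbounded.

yes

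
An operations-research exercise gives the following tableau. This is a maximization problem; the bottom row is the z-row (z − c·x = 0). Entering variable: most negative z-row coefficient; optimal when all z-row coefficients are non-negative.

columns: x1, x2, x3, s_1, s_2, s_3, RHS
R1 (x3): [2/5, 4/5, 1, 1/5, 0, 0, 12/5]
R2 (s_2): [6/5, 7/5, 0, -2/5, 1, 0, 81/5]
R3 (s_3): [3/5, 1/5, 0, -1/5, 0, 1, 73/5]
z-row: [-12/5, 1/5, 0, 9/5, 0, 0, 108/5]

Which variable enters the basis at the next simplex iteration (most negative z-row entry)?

Negative z-row entries: x1: -12/5.
The most negative is -12/5 in column x1, so x1 enters.

x1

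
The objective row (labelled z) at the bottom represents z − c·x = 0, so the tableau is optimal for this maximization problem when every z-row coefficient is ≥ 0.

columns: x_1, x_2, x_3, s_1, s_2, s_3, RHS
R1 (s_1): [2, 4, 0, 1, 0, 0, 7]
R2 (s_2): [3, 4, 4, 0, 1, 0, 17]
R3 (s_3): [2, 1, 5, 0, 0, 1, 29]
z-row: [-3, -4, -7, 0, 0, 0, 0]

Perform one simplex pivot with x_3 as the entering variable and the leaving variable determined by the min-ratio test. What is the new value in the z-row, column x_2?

3

Ratio test on column x_3 — row 1: entry 0 ≤ 0; row 2: 17/4 = 17/4; row 3: 29/5 = 29/5. Minimum is 17/4 at row 2 (s_2 leaves); pivot element 4.
Divide row 2 by 4; eliminate column x_3 from the other rows.
z-row update in column x_2: -4 − (-7)·1 = 3.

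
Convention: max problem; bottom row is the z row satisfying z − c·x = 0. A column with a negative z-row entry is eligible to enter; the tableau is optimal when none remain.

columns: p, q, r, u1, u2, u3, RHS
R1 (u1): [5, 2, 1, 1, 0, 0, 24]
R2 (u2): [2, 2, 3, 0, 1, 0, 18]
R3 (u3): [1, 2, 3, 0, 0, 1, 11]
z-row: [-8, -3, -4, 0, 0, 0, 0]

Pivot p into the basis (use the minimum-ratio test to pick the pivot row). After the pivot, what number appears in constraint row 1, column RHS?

Ratio test on column p — row 1: 24/5 = 24/5; row 2: 18/2 = 9; row 3: 11/1 = 11. Minimum is 24/5 at row 1 (u1 leaves); pivot element 5.
Divide row 1 by 5; eliminate column p from the other rows.
In the new row 1, the RHS entry is the old entry divided by the pivot: 24/5 = 24/5.

24/5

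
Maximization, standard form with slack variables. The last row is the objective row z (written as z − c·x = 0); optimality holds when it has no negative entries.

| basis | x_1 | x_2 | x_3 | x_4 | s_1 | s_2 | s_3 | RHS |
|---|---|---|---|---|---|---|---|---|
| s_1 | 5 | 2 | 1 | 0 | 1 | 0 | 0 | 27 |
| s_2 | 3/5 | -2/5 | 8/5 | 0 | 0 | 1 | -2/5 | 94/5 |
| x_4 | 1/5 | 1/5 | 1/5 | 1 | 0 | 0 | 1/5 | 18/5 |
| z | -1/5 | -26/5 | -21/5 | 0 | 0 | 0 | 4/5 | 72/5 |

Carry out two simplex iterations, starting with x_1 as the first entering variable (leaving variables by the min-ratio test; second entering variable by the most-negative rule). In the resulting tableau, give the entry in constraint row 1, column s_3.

0

Ratio test on column x_1 — row 1: 27/5 = 27/5; row 2: (94/5)/(3/5) = 94/3; row 3: (18/5)/(1/5) = 18. Minimum is 27/5 at row 1 (s_1 leaves); pivot element 5.
Divide row 1 by 5; eliminate column x_1 from the other rows.
Second iteration: most negative z-row entry is -128/25 in column x_2, so x_2 enters.
Ratio test on column x_2 — row 1: (27/5)/(2/5) = 27/2; row 2: entry -16/25 ≤ 0; row 3: (63/25)/(3/25) = 21. Minimum is 27/2 at row 1 (x_1 leaves); pivot element 2/5.
Divide row 1 by 2/5; eliminate column x_2 from the other rows.
After both pivots, the entry at constraint row 1, column s_3 is 0.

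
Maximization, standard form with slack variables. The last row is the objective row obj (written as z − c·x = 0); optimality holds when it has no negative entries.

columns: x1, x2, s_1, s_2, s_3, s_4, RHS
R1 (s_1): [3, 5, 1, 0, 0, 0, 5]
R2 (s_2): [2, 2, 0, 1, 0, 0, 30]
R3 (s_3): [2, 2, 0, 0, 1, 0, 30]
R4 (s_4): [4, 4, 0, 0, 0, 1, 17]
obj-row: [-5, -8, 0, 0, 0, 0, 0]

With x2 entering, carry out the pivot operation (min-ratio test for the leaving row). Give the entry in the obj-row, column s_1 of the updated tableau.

8/5

Ratio test on column x2 — row 1: 5/5 = 1; row 2: 30/2 = 15; row 3: 30/2 = 15; row 4: 17/4 = 17/4. Minimum is 1 at row 1 (s_1 leaves); pivot element 5.
Divide row 1 by 5; eliminate column x2 from the other rows.
obj-row update in column s_1: 0 − (-8)·(1/5) = 8/5.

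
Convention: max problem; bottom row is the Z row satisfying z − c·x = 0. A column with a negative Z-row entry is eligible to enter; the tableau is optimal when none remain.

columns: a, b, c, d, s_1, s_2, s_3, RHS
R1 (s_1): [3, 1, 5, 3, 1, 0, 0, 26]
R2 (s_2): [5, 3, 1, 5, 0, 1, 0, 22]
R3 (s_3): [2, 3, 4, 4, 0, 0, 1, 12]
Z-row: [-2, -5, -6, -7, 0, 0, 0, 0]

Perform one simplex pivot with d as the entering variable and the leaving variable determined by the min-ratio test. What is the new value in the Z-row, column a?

Ratio test on column d — row 1: 26/3 = 26/3; row 2: 22/5 = 22/5; row 3: 12/4 = 3. Minimum is 3 at row 3 (s_3 leaves); pivot element 4.
Divide row 3 by 4; eliminate column d from the other rows.
Z-row update in column a: -2 − (-7)·(1/2) = 3/2.

3/2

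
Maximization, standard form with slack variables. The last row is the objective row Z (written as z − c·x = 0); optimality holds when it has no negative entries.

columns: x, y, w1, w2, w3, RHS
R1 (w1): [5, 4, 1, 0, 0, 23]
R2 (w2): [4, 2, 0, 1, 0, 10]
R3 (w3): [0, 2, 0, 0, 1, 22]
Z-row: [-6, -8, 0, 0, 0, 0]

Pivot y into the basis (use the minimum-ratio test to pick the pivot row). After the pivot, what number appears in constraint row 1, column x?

Ratio test on column y — row 1: 23/4 = 23/4; row 2: 10/2 = 5; row 3: 22/2 = 11. Minimum is 5 at row 2 (w2 leaves); pivot element 2.
Divide row 2 by 2; eliminate column y from the other rows.
Row 1 update in column x: 5 − 4·2 = -3.

-3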